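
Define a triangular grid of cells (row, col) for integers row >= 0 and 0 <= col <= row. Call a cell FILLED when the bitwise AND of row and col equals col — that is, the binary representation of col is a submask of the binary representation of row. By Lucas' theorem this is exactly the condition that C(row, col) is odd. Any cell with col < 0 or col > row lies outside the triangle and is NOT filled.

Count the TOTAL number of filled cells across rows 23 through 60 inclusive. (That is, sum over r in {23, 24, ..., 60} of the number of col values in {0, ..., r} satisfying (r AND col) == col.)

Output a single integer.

r23=10111 pc4: +16 =16
r24=11000 pc2: +4 =20
r25=11001 pc3: +8 =28
r26=11010 pc3: +8 =36
r27=11011 pc4: +16 =52
r28=11100 pc3: +8 =60
r29=11101 pc4: +16 =76
r30=11110 pc4: +16 =92
r31=11111 pc5: +32 =124
r32=100000 pc1: +2 =126
r33=100001 pc2: +4 =130
r34=100010 pc2: +4 =134
r35=100011 pc3: +8 =142
r36=100100 pc2: +4 =146
r37=100101 pc3: +8 =154
r38=100110 pc3: +8 =162
r39=100111 pc4: +16 =178
r40=101000 pc2: +4 =182
r41=101001 pc3: +8 =190
r42=101010 pc3: +8 =198
r43=101011 pc4: +16 =214
r44=101100 pc3: +8 =222
r45=101101 pc4: +16 =238
r46=101110 pc4: +16 =254
r47=101111 pc5: +32 =286
r48=110000 pc2: +4 =290
r49=110001 pc3: +8 =298
r50=110010 pc3: +8 =306
r51=110011 pc4: +16 =322
r52=110100 pc3: +8 =330
r53=110101 pc4: +16 =346
r54=110110 pc4: +16 =362
r55=110111 pc5: +32 =394
r56=111000 pc3: +8 =402
r57=111001 pc4: +16 =418
r58=111010 pc4: +16 =434
r59=111011 pc5: +32 =466
r60=111100 pc4: +16 =482

Answer: 482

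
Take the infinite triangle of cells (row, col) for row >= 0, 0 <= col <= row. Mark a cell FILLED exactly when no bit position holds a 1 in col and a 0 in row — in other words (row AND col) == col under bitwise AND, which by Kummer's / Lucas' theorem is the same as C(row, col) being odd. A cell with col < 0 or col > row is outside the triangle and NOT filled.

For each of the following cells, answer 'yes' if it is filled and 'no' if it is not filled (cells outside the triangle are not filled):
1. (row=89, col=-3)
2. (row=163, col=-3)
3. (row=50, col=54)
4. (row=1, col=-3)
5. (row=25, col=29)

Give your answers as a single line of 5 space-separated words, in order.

Answer: no no no no no

Derivation:
(89,-3): col outside [0, 89] -> not filled
(163,-3): col outside [0, 163] -> not filled
(50,54): col outside [0, 50] -> not filled
(1,-3): col outside [0, 1] -> not filled
(25,29): col outside [0, 25] -> not filled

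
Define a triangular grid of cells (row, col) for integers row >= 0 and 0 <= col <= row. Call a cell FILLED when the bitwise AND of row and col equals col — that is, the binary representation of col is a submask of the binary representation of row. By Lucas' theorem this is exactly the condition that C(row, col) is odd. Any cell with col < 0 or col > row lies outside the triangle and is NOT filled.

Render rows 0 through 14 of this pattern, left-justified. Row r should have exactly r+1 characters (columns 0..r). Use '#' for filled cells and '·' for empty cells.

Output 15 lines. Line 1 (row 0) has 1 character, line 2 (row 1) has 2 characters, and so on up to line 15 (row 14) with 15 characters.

r0=0: #
r1=1: ##
r2=10: #·#
r3=11: ####
r4=100: #···#
r5=101: ##··##
r6=110: #·#·#·#
r7=111: ########
r8=1000: #·······#
r9=1001: ##······##
r10=1010: #·#·····#·#
r11=1011: ####····####
r12=1100: #···#···#···#
r13=1101: ##··##··##··##
r14=1110: #·#·#·#·#·#·#·#

Answer: #
##
#·#
####
#···#
##··##
#·#·#·#
########
#·······#
##······##
#·#·····#·#
####····####
#···#···#···#
##··##··##··##
#·#·#·#·#·#·#·#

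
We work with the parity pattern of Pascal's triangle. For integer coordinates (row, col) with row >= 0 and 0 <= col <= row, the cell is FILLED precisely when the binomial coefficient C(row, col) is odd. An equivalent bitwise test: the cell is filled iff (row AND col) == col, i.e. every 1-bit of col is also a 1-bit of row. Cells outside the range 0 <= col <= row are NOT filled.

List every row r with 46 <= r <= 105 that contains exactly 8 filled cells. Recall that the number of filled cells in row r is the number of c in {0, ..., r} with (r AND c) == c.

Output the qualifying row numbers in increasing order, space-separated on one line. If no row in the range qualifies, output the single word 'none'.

Row r has 2^popcount(r) filled cells, so we need popcount(r) = log2(8) = 3.
Scan r = 46..105 and keep those with exactly 3 one-bits:
r=46=101110 popcount=4 -> skip
r=47=101111 popcount=5 -> skip
r=48=110000 popcount=2 -> skip
r=49=110001 popcount=3 -> KEEP
r=50=110010 popcount=3 -> KEEP
r=51=110011 popcount=4 -> skip
r=52=110100 popcount=3 -> KEEP
r=53=110101 popcount=4 -> skip
r=54=110110 popcount=4 -> skip
r=55=110111 popcount=5 -> skip
r=56=111000 popcount=3 -> KEEP
r=57=111001 popcount=4 -> skip
r=58=111010 popcount=4 -> skip
r=59=111011 popcount=5 -> skip
r=60=111100 popcount=4 -> skip
r=61=111101 popcount=5 -> skip
r=62=111110 popcount=5 -> skip
r=63=111111 popcount=6 -> skip
r=64=1000000 popcount=1 -> skip
r=65=1000001 popcount=2 -> skip
r=66=1000010 popcount=2 -> skip
r=67=1000011 popcount=3 -> KEEP
r=68=1000100 popcount=2 -> skip
r=69=1000101 popcount=3 -> KEEP
r=70=1000110 popcount=3 -> KEEP
r=71=1000111 popcount=4 -> skip
r=72=1001000 popcount=2 -> skip
r=73=1001001 popcount=3 -> KEEP
r=74=1001010 popcount=3 -> KEEP
r=75=1001011 popcount=4 -> skip
r=76=1001100 popcount=3 -> KEEP
r=77=1001101 popcount=4 -> skip
r=78=1001110 popcount=4 -> skip
r=79=1001111 popcount=5 -> skip
r=80=1010000 popcount=2 -> skip
r=81=1010001 popcount=3 -> KEEP
r=82=1010010 popcount=3 -> KEEP
r=83=1010011 popcount=4 -> skip
r=84=1010100 popcount=3 -> KEEP
r=85=1010101 popcount=4 -> skip
r=86=1010110 popcount=4 -> skip
r=87=1010111 popcount=5 -> skip
r=88=1011000 popcount=3 -> KEEP
r=89=1011001 popcount=4 -> skip
r=90=1011010 popcount=4 -> skip
r=91=1011011 popcount=5 -> skip
r=92=1011100 popcount=4 -> skip
r=93=1011101 popcount=5 -> skip
r=94=1011110 popcount=5 -> skip
r=95=1011111 popcount=6 -> skip
r=96=1100000 popcount=2 -> skip
r=97=1100001 popcount=3 -> KEEP
r=98=1100010 popcount=3 -> KEEP
r=99=1100011 popcount=4 -> skip
r=100=1100100 popcount=3 -> KEEP
r=101=1100101 popcount=4 -> skip
r=102=1100110 popcount=4 -> skip
r=103=1100111 popcount=5 -> skip
r=104=1101000 popcount=3 -> KEEP
r=105=1101001 popcount=4 -> skip
Kept rows: 49 50 52 56 67 69 70 73 74 76 81 82 84 88 97 98 100 104

Answer: 49 50 52 56 67 69 70 73 74 76 81 82 84 88 97 98 100 104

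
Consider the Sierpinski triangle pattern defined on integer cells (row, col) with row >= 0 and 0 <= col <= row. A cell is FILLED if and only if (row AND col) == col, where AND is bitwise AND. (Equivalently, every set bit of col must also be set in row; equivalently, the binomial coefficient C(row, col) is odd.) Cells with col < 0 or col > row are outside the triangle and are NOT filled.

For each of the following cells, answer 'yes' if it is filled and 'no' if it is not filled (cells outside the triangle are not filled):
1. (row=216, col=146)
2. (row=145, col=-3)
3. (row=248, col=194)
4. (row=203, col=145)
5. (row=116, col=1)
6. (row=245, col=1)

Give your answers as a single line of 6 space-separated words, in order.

(216,146): row=0b11011000, col=0b10010010, row AND col = 0b10010000 = 144; 144 != 146 -> empty
(145,-3): col outside [0, 145] -> not filled
(248,194): row=0b11111000, col=0b11000010, row AND col = 0b11000000 = 192; 192 != 194 -> empty
(203,145): row=0b11001011, col=0b10010001, row AND col = 0b10000001 = 129; 129 != 145 -> empty
(116,1): row=0b1110100, col=0b1, row AND col = 0b0 = 0; 0 != 1 -> empty
(245,1): row=0b11110101, col=0b1, row AND col = 0b1 = 1; 1 == 1 -> filled

Answer: no no no no no yes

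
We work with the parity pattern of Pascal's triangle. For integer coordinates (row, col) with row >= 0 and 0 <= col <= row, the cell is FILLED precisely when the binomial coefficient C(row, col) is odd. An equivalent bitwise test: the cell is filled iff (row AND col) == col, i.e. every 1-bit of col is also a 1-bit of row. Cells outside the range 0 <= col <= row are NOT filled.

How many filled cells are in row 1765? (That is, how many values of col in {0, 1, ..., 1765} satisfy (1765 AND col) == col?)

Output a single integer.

Answer: 128

Derivation:
1765 in binary = 11011100101
popcount(1765) = number of 1-bits in 11011100101 = 7
A col c satisfies (1765 AND c) == c iff every set bit of c is also set in 1765; each of the 7 set bits of 1765 can independently be on or off in c.
count = 2^7 = 128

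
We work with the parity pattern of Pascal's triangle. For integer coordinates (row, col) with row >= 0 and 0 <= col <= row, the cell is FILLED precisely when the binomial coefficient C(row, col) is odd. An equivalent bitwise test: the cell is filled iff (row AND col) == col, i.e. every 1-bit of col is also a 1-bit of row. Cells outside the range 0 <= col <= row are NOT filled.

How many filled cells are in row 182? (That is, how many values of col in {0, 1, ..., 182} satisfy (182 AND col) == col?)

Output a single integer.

182 in binary = 10110110
popcount(182) = number of 1-bits in 10110110 = 5
A col c satisfies (182 AND c) == c iff every set bit of c is also set in 182; each of the 5 set bits of 182 can independently be on or off in c.
count = 2^5 = 32

Answer: 32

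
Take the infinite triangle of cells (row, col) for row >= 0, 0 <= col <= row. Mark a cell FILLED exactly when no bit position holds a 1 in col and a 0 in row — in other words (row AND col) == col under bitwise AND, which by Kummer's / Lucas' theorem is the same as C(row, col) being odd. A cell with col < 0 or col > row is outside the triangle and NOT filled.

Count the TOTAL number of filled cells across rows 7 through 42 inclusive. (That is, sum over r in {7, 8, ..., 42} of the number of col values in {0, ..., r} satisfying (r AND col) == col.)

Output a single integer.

r7=111 pc3: +8 =8
r8=1000 pc1: +2 =10
r9=1001 pc2: +4 =14
r10=1010 pc2: +4 =18
r11=1011 pc3: +8 =26
r12=1100 pc2: +4 =30
r13=1101 pc3: +8 =38
r14=1110 pc3: +8 =46
r15=1111 pc4: +16 =62
r16=10000 pc1: +2 =64
r17=10001 pc2: +4 =68
r18=10010 pc2: +4 =72
r19=10011 pc3: +8 =80
r20=10100 pc2: +4 =84
r21=10101 pc3: +8 =92
r22=10110 pc3: +8 =100
r23=10111 pc4: +16 =116
r24=11000 pc2: +4 =120
r25=11001 pc3: +8 =128
r26=11010 pc3: +8 =136
r27=11011 pc4: +16 =152
r28=11100 pc3: +8 =160
r29=11101 pc4: +16 =176
r30=11110 pc4: +16 =192
r31=11111 pc5: +32 =224
r32=100000 pc1: +2 =226
r33=100001 pc2: +4 =230
r34=100010 pc2: +4 =234
r35=100011 pc3: +8 =242
r36=100100 pc2: +4 =246
r37=100101 pc3: +8 =254
r38=100110 pc3: +8 =262
r39=100111 pc4: +16 =278
r40=101000 pc2: +4 =282
r41=101001 pc3: +8 =290
r42=101010 pc3: +8 =298

Answer: 298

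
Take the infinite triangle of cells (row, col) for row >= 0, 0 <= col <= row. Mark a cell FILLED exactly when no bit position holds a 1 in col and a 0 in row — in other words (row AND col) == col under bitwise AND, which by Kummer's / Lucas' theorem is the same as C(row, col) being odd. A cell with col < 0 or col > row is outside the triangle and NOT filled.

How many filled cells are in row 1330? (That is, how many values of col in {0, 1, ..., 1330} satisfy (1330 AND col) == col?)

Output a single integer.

Answer: 32

Derivation:
1330 in binary = 10100110010
popcount(1330) = number of 1-bits in 10100110010 = 5
A col c satisfies (1330 AND c) == c iff every set bit of c is also set in 1330; each of the 5 set bits of 1330 can independently be on or off in c.
count = 2^5 = 32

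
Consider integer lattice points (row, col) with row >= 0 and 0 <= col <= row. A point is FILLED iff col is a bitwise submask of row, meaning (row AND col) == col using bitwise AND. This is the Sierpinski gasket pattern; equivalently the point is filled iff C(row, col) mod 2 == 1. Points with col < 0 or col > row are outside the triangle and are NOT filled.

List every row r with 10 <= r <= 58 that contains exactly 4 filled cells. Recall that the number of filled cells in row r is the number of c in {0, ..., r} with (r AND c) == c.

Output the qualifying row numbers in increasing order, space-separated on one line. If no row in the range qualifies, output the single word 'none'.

Answer: 10 12 17 18 20 24 33 34 36 40 48

Derivation:
Row r has 2^popcount(r) filled cells, so we need popcount(r) = log2(4) = 2.
Scan r = 10..58 and keep those with exactly 2 one-bits:
r=10=1010 popcount=2 -> KEEP
r=11=1011 popcount=3 -> skip
r=12=1100 popcount=2 -> KEEP
r=13=1101 popcount=3 -> skip
r=14=1110 popcount=3 -> skip
r=15=1111 popcount=4 -> skip
r=16=10000 popcount=1 -> skip
r=17=10001 popcount=2 -> KEEP
r=18=10010 popcount=2 -> KEEP
r=19=10011 popcount=3 -> skip
r=20=10100 popcount=2 -> KEEP
r=21=10101 popcount=3 -> skip
r=22=10110 popcount=3 -> skip
r=23=10111 popcount=4 -> skip
r=24=11000 popcount=2 -> KEEP
r=25=11001 popcount=3 -> skip
r=26=11010 popcount=3 -> skip
r=27=11011 popcount=4 -> skip
r=28=11100 popcount=3 -> skip
r=29=11101 popcount=4 -> skip
r=30=11110 popcount=4 -> skip
r=31=11111 popcount=5 -> skip
r=32=100000 popcount=1 -> skip
r=33=100001 popcount=2 -> KEEP
r=34=100010 popcount=2 -> KEEP
r=35=100011 popcount=3 -> skip
r=36=100100 popcount=2 -> KEEP
r=37=100101 popcount=3 -> skip
r=38=100110 popcount=3 -> skip
r=39=100111 popcount=4 -> skip
r=40=101000 popcount=2 -> KEEP
r=41=101001 popcount=3 -> skip
r=42=101010 popcount=3 -> skip
r=43=101011 popcount=4 -> skip
r=44=101100 popcount=3 -> skip
r=45=101101 popcount=4 -> skip
r=46=101110 popcount=4 -> skip
r=47=101111 popcount=5 -> skip
r=48=110000 popcount=2 -> KEEP
r=49=110001 popcount=3 -> skip
r=50=110010 popcount=3 -> skip
r=51=110011 popcount=4 -> skip
r=52=110100 popcount=3 -> skip
r=53=110101 popcount=4 -> skip
r=54=110110 popcount=4 -> skip
r=55=110111 popcount=5 -> skip
r=56=111000 popcount=3 -> skip
r=57=111001 popcount=4 -> skip
r=58=111010 popcount=4 -> skip
Kept rows: 10 12 17 18 20 24 33 34 36 40 48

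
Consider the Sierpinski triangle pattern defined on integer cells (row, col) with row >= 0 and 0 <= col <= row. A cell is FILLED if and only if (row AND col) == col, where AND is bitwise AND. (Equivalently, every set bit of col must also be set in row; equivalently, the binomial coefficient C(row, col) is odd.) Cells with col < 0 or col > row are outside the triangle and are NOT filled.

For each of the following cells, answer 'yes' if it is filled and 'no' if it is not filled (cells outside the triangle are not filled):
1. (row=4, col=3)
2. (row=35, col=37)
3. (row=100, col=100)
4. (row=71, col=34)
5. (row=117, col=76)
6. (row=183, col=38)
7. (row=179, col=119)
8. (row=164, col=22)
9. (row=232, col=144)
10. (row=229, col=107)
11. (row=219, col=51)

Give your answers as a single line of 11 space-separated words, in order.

(4,3): row=0b100, col=0b11, row AND col = 0b0 = 0; 0 != 3 -> empty
(35,37): col outside [0, 35] -> not filled
(100,100): row=0b1100100, col=0b1100100, row AND col = 0b1100100 = 100; 100 == 100 -> filled
(71,34): row=0b1000111, col=0b100010, row AND col = 0b10 = 2; 2 != 34 -> empty
(117,76): row=0b1110101, col=0b1001100, row AND col = 0b1000100 = 68; 68 != 76 -> empty
(183,38): row=0b10110111, col=0b100110, row AND col = 0b100110 = 38; 38 == 38 -> filled
(179,119): row=0b10110011, col=0b1110111, row AND col = 0b110011 = 51; 51 != 119 -> empty
(164,22): row=0b10100100, col=0b10110, row AND col = 0b100 = 4; 4 != 22 -> empty
(232,144): row=0b11101000, col=0b10010000, row AND col = 0b10000000 = 128; 128 != 144 -> empty
(229,107): row=0b11100101, col=0b1101011, row AND col = 0b1100001 = 97; 97 != 107 -> empty
(219,51): row=0b11011011, col=0b110011, row AND col = 0b10011 = 19; 19 != 51 -> empty

Answer: no no yes no no yes no no no no no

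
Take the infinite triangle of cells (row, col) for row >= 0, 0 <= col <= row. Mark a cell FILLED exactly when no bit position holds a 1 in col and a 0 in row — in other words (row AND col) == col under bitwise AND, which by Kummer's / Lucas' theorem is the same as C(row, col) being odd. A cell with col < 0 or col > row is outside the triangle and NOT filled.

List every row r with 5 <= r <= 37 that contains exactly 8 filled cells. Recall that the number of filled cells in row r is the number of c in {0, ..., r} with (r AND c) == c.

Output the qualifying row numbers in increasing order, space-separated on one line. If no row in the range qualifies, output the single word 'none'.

Answer: 7 11 13 14 19 21 22 25 26 28 35 37

Derivation:
Row r has 2^popcount(r) filled cells, so we need popcount(r) = log2(8) = 3.
Scan r = 5..37 and keep those with exactly 3 one-bits:
r=5=101 popcount=2 -> skip
r=6=110 popcount=2 -> skip
r=7=111 popcount=3 -> KEEP
r=8=1000 popcount=1 -> skip
r=9=1001 popcount=2 -> skip
r=10=1010 popcount=2 -> skip
r=11=1011 popcount=3 -> KEEP
r=12=1100 popcount=2 -> skip
r=13=1101 popcount=3 -> KEEP
r=14=1110 popcount=3 -> KEEP
r=15=1111 popcount=4 -> skip
r=16=10000 popcount=1 -> skip
r=17=10001 popcount=2 -> skip
r=18=10010 popcount=2 -> skip
r=19=10011 popcount=3 -> KEEP
r=20=10100 popcount=2 -> skip
r=21=10101 popcount=3 -> KEEP
r=22=10110 popcount=3 -> KEEP
r=23=10111 popcount=4 -> skip
r=24=11000 popcount=2 -> skip
r=25=11001 popcount=3 -> KEEP
r=26=11010 popcount=3 -> KEEP
r=27=11011 popcount=4 -> skip
r=28=11100 popcount=3 -> KEEP
r=29=11101 popcount=4 -> skip
r=30=11110 popcount=4 -> skip
r=31=11111 popcount=5 -> skip
r=32=100000 popcount=1 -> skip
r=33=100001 popcount=2 -> skip
r=34=100010 popcount=2 -> skip
r=35=100011 popcount=3 -> KEEP
r=36=100100 popcount=2 -> skip
r=37=100101 popcount=3 -> KEEP
Kept rows: 7 11 13 14 19 21 22 25 26 28 35 37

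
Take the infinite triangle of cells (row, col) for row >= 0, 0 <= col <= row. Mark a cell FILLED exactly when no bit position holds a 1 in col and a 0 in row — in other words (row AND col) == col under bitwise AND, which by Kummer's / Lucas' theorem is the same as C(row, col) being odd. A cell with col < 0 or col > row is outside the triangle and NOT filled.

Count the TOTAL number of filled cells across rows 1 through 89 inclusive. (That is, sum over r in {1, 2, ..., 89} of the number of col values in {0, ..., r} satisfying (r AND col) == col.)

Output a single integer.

r1=1 pc1: +2 =2
r2=10 pc1: +2 =4
r3=11 pc2: +4 =8
r4=100 pc1: +2 =10
r5=101 pc2: +4 =14
r6=110 pc2: +4 =18
r7=111 pc3: +8 =26
r8=1000 pc1: +2 =28
r9=1001 pc2: +4 =32
r10=1010 pc2: +4 =36
r11=1011 pc3: +8 =44
r12=1100 pc2: +4 =48
r13=1101 pc3: +8 =56
r14=1110 pc3: +8 =64
r15=1111 pc4: +16 =80
r16=10000 pc1: +2 =82
r17=10001 pc2: +4 =86
r18=10010 pc2: +4 =90
r19=10011 pc3: +8 =98
r20=10100 pc2: +4 =102
r21=10101 pc3: +8 =110
r22=10110 pc3: +8 =118
r23=10111 pc4: +16 =134
r24=11000 pc2: +4 =138
r25=11001 pc3: +8 =146
r26=11010 pc3: +8 =154
r27=11011 pc4: +16 =170
r28=11100 pc3: +8 =178
r29=11101 pc4: +16 =194
r30=11110 pc4: +16 =210
r31=11111 pc5: +32 =242
r32=100000 pc1: +2 =244
r33=100001 pc2: +4 =248
r34=100010 pc2: +4 =252
r35=100011 pc3: +8 =260
r36=100100 pc2: +4 =264
r37=100101 pc3: +8 =272
r38=100110 pc3: +8 =280
r39=100111 pc4: +16 =296
r40=101000 pc2: +4 =300
r41=101001 pc3: +8 =308
r42=101010 pc3: +8 =316
r43=101011 pc4: +16 =332
r44=101100 pc3: +8 =340
r45=101101 pc4: +16 =356
r46=101110 pc4: +16 =372
r47=101111 pc5: +32 =404
r48=110000 pc2: +4 =408
r49=110001 pc3: +8 =416
r50=110010 pc3: +8 =424
r51=110011 pc4: +16 =440
r52=110100 pc3: +8 =448
r53=110101 pc4: +16 =464
r54=110110 pc4: +16 =480
r55=110111 pc5: +32 =512
r56=111000 pc3: +8 =520
r57=111001 pc4: +16 =536
r58=111010 pc4: +16 =552
r59=111011 pc5: +32 =584
r60=111100 pc4: +16 =600
r61=111101 pc5: +32 =632
r62=111110 pc5: +32 =664
r63=111111 pc6: +64 =728
r64=1000000 pc1: +2 =730
r65=1000001 pc2: +4 =734
r66=1000010 pc2: +4 =738
r67=1000011 pc3: +8 =746
r68=1000100 pc2: +4 =750
r69=1000101 pc3: +8 =758
r70=1000110 pc3: +8 =766
r71=1000111 pc4: +16 =782
r72=1001000 pc2: +4 =786
r73=1001001 pc3: +8 =794
r74=1001010 pc3: +8 =802
r75=1001011 pc4: +16 =818
r76=1001100 pc3: +8 =826
r77=1001101 pc4: +16 =842
r78=1001110 pc4: +16 =858
r79=1001111 pc5: +32 =890
r80=1010000 pc2: +4 =894
r81=1010001 pc3: +8 =902
r82=1010010 pc3: +8 =910
r83=1010011 pc4: +16 =926
r84=1010100 pc3: +8 =934
r85=1010101 pc4: +16 =950
r86=1010110 pc4: +16 =966
r87=1010111 pc5: +32 =998
r88=1011000 pc3: +8 =1006
r89=1011001 pc4: +16 =1022

Answer: 1022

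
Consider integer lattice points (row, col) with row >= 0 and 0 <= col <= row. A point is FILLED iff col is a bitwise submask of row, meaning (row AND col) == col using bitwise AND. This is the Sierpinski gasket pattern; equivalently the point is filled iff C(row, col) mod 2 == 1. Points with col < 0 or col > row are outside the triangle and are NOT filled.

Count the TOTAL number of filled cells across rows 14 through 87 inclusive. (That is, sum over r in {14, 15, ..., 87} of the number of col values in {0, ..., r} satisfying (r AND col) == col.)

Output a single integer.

Answer: 942

Derivation:
r14=1110 pc3: +8 =8
r15=1111 pc4: +16 =24
r16=10000 pc1: +2 =26
r17=10001 pc2: +4 =30
r18=10010 pc2: +4 =34
r19=10011 pc3: +8 =42
r20=10100 pc2: +4 =46
r21=10101 pc3: +8 =54
r22=10110 pc3: +8 =62
r23=10111 pc4: +16 =78
r24=11000 pc2: +4 =82
r25=11001 pc3: +8 =90
r26=11010 pc3: +8 =98
r27=11011 pc4: +16 =114
r28=11100 pc3: +8 =122
r29=11101 pc4: +16 =138
r30=11110 pc4: +16 =154
r31=11111 pc5: +32 =186
r32=100000 pc1: +2 =188
r33=100001 pc2: +4 =192
r34=100010 pc2: +4 =196
r35=100011 pc3: +8 =204
r36=100100 pc2: +4 =208
r37=100101 pc3: +8 =216
r38=100110 pc3: +8 =224
r39=100111 pc4: +16 =240
r40=101000 pc2: +4 =244
r41=101001 pc3: +8 =252
r42=101010 pc3: +8 =260
r43=101011 pc4: +16 =276
r44=101100 pc3: +8 =284
r45=101101 pc4: +16 =300
r46=101110 pc4: +16 =316
r47=101111 pc5: +32 =348
r48=110000 pc2: +4 =352
r49=110001 pc3: +8 =360
r50=110010 pc3: +8 =368
r51=110011 pc4: +16 =384
r52=110100 pc3: +8 =392
r53=110101 pc4: +16 =408
r54=110110 pc4: +16 =424
r55=110111 pc5: +32 =456
r56=111000 pc3: +8 =464
r57=111001 pc4: +16 =480
r58=111010 pc4: +16 =496
r59=111011 pc5: +32 =528
r60=111100 pc4: +16 =544
r61=111101 pc5: +32 =576
r62=111110 pc5: +32 =608
r63=111111 pc6: +64 =672
r64=1000000 pc1: +2 =674
r65=1000001 pc2: +4 =678
r66=1000010 pc2: +4 =682
r67=1000011 pc3: +8 =690
r68=1000100 pc2: +4 =694
r69=1000101 pc3: +8 =702
r70=1000110 pc3: +8 =710
r71=1000111 pc4: +16 =726
r72=1001000 pc2: +4 =730
r73=1001001 pc3: +8 =738
r74=1001010 pc3: +8 =746
r75=1001011 pc4: +16 =762
r76=1001100 pc3: +8 =770
r77=1001101 pc4: +16 =786
r78=1001110 pc4: +16 =802
r79=1001111 pc5: +32 =834
r80=1010000 pc2: +4 =838
r81=1010001 pc3: +8 =846
r82=1010010 pc3: +8 =854
r83=1010011 pc4: +16 =870
r84=1010100 pc3: +8 =878
r85=1010101 pc4: +16 =894
r86=1010110 pc4: +16 =910
r87=1010111 pc5: +32 =942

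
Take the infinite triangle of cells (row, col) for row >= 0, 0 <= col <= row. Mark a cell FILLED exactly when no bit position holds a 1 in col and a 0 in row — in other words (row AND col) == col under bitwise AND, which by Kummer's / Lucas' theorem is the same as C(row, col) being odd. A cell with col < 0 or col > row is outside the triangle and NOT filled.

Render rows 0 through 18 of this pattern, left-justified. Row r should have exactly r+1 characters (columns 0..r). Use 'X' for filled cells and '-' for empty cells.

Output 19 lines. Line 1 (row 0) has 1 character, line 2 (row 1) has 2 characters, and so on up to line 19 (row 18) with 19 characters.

Answer: X
XX
X-X
XXXX
X---X
XX--XX
X-X-X-X
XXXXXXXX
X-------X
XX------XX
X-X-----X-X
XXXX----XXXX
X---X---X---X
XX--XX--XX--XX
X-X-X-X-X-X-X-X
XXXXXXXXXXXXXXXX
X---------------X
XX--------------XX
X-X-------------X-X

Derivation:
r0=0: X
r1=1: XX
r2=10: X-X
r3=11: XXXX
r4=100: X---X
r5=101: XX--XX
r6=110: X-X-X-X
r7=111: XXXXXXXX
r8=1000: X-------X
r9=1001: XX------XX
r10=1010: X-X-----X-X
r11=1011: XXXX----XXXX
r12=1100: X---X---X---X
r13=1101: XX--XX--XX--XX
r14=1110: X-X-X-X-X-X-X-X
r15=1111: XXXXXXXXXXXXXXXX
r16=10000: X---------------X
r17=10001: XX--------------XX
r18=10010: X-X-------------X-X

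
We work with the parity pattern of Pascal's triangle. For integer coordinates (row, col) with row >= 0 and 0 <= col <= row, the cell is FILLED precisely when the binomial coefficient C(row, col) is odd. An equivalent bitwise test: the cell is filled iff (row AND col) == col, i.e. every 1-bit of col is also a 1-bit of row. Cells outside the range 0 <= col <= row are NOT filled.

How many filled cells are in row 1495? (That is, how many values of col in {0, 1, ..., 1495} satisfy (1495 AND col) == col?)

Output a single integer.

Answer: 256

Derivation:
1495 in binary = 10111010111
popcount(1495) = number of 1-bits in 10111010111 = 8
A col c satisfies (1495 AND c) == c iff every set bit of c is also set in 1495; each of the 8 set bits of 1495 can independently be on or off in c.
count = 2^8 = 256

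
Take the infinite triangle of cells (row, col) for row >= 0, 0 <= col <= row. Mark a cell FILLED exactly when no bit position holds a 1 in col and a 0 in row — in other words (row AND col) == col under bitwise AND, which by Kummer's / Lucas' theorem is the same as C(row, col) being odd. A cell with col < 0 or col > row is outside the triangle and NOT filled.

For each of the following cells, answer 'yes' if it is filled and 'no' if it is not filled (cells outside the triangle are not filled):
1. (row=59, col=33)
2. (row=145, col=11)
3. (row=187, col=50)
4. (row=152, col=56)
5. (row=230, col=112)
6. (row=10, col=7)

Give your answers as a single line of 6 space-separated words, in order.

Answer: yes no yes no no no

Derivation:
(59,33): row=0b111011, col=0b100001, row AND col = 0b100001 = 33; 33 == 33 -> filled
(145,11): row=0b10010001, col=0b1011, row AND col = 0b1 = 1; 1 != 11 -> empty
(187,50): row=0b10111011, col=0b110010, row AND col = 0b110010 = 50; 50 == 50 -> filled
(152,56): row=0b10011000, col=0b111000, row AND col = 0b11000 = 24; 24 != 56 -> empty
(230,112): row=0b11100110, col=0b1110000, row AND col = 0b1100000 = 96; 96 != 112 -> empty
(10,7): row=0b1010, col=0b111, row AND col = 0b10 = 2; 2 != 7 -> empty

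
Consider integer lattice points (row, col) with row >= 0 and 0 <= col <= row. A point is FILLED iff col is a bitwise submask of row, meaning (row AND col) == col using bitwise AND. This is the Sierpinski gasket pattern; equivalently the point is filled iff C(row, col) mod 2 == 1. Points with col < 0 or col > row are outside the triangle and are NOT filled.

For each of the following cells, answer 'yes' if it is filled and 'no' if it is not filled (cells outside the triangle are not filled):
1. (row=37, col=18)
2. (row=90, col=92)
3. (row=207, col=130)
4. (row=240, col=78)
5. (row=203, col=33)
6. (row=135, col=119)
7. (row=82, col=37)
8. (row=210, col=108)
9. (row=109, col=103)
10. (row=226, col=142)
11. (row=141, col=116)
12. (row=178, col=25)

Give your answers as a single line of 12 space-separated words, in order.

Answer: no no yes no no no no no no no no no

Derivation:
(37,18): row=0b100101, col=0b10010, row AND col = 0b0 = 0; 0 != 18 -> empty
(90,92): col outside [0, 90] -> not filled
(207,130): row=0b11001111, col=0b10000010, row AND col = 0b10000010 = 130; 130 == 130 -> filled
(240,78): row=0b11110000, col=0b1001110, row AND col = 0b1000000 = 64; 64 != 78 -> empty
(203,33): row=0b11001011, col=0b100001, row AND col = 0b1 = 1; 1 != 33 -> empty
(135,119): row=0b10000111, col=0b1110111, row AND col = 0b111 = 7; 7 != 119 -> empty
(82,37): row=0b1010010, col=0b100101, row AND col = 0b0 = 0; 0 != 37 -> empty
(210,108): row=0b11010010, col=0b1101100, row AND col = 0b1000000 = 64; 64 != 108 -> empty
(109,103): row=0b1101101, col=0b1100111, row AND col = 0b1100101 = 101; 101 != 103 -> empty
(226,142): row=0b11100010, col=0b10001110, row AND col = 0b10000010 = 130; 130 != 142 -> empty
(141,116): row=0b10001101, col=0b1110100, row AND col = 0b100 = 4; 4 != 116 -> empty
(178,25): row=0b10110010, col=0b11001, row AND col = 0b10000 = 16; 16 != 25 -> empty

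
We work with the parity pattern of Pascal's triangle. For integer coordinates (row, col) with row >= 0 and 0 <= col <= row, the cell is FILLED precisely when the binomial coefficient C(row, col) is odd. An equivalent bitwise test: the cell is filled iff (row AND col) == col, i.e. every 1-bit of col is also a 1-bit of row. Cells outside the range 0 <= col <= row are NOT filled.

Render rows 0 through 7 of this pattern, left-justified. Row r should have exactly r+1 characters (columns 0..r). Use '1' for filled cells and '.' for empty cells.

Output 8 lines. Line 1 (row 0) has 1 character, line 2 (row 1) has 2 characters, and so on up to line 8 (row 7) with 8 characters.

r0=0: 1
r1=1: 11
r2=10: 1.1
r3=11: 1111
r4=100: 1...1
r5=101: 11..11
r6=110: 1.1.1.1
r7=111: 11111111

Answer: 1
11
1.1
1111
1...1
11..11
1.1.1.1
11111111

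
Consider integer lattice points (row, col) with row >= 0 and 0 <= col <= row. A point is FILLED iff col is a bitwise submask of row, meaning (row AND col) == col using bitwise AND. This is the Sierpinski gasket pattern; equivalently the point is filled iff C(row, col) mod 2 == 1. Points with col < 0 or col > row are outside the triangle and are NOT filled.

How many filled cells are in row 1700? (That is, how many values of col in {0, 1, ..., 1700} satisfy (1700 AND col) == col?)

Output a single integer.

1700 in binary = 11010100100
popcount(1700) = number of 1-bits in 11010100100 = 5
A col c satisfies (1700 AND c) == c iff every set bit of c is also set in 1700; each of the 5 set bits of 1700 can independently be on or off in c.
count = 2^5 = 32

Answer: 32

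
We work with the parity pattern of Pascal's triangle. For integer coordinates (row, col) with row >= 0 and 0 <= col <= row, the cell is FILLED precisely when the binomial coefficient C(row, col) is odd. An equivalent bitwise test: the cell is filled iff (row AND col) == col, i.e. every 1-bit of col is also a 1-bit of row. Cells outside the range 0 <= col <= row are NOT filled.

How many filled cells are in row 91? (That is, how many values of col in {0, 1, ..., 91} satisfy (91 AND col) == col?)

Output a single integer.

91 in binary = 1011011
popcount(91) = number of 1-bits in 1011011 = 5
A col c satisfies (91 AND c) == c iff every set bit of c is also set in 91; each of the 5 set bits of 91 can independently be on or off in c.
count = 2^5 = 32

Answer: 32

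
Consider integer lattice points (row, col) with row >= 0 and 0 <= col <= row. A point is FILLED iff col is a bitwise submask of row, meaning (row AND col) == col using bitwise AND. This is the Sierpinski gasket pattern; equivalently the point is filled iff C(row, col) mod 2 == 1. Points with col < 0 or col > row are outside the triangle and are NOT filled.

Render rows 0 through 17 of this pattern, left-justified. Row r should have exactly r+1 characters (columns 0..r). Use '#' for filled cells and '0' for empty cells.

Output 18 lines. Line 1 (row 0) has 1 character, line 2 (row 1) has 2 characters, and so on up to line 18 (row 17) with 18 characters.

r0=0: #
r1=1: ##
r2=10: #0#
r3=11: ####
r4=100: #000#
r5=101: ##00##
r6=110: #0#0#0#
r7=111: ########
r8=1000: #0000000#
r9=1001: ##000000##
r10=1010: #0#00000#0#
r11=1011: ####0000####
r12=1100: #000#000#000#
r13=1101: ##00##00##00##
r14=1110: #0#0#0#0#0#0#0#
r15=1111: ################
r16=10000: #000000000000000#
r17=10001: ##00000000000000##

Answer: #
##
#0#
####
#000#
##00##
#0#0#0#
########
#0000000#
##000000##
#0#00000#0#
####0000####
#000#000#000#
##00##00##00##
#0#0#0#0#0#0#0#
################
#000000000000000#
##00000000000000##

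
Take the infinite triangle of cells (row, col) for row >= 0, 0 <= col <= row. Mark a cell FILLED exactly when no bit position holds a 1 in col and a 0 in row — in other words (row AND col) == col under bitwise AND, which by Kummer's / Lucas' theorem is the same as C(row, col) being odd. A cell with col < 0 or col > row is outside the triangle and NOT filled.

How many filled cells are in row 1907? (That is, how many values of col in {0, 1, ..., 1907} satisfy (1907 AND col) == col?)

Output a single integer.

Answer: 256

Derivation:
1907 in binary = 11101110011
popcount(1907) = number of 1-bits in 11101110011 = 8
A col c satisfies (1907 AND c) == c iff every set bit of c is also set in 1907; each of the 8 set bits of 1907 can independently be on or off in c.
count = 2^8 = 256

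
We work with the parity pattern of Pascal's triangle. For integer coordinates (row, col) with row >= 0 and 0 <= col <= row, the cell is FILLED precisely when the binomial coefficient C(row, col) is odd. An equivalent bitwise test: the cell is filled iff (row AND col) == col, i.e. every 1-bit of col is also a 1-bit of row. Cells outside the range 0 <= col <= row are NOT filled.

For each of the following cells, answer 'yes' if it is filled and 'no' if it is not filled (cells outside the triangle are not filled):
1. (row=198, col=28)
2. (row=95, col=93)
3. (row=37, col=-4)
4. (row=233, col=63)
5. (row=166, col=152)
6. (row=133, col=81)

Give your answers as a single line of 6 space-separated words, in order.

(198,28): row=0b11000110, col=0b11100, row AND col = 0b100 = 4; 4 != 28 -> empty
(95,93): row=0b1011111, col=0b1011101, row AND col = 0b1011101 = 93; 93 == 93 -> filled
(37,-4): col outside [0, 37] -> not filled
(233,63): row=0b11101001, col=0b111111, row AND col = 0b101001 = 41; 41 != 63 -> empty
(166,152): row=0b10100110, col=0b10011000, row AND col = 0b10000000 = 128; 128 != 152 -> empty
(133,81): row=0b10000101, col=0b1010001, row AND col = 0b1 = 1; 1 != 81 -> empty

Answer: no yes no no no no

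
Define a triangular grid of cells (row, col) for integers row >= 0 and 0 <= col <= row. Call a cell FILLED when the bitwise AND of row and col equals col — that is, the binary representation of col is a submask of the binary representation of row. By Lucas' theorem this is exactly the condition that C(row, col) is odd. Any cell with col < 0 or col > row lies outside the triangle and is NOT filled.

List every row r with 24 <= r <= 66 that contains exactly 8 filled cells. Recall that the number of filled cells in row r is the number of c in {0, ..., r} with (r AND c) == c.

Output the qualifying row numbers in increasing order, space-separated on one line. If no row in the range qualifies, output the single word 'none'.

Answer: 25 26 28 35 37 38 41 42 44 49 50 52 56

Derivation:
Row r has 2^popcount(r) filled cells, so we need popcount(r) = log2(8) = 3.
Scan r = 24..66 and keep those with exactly 3 one-bits:
r=24=11000 popcount=2 -> skip
r=25=11001 popcount=3 -> KEEP
r=26=11010 popcount=3 -> KEEP
r=27=11011 popcount=4 -> skip
r=28=11100 popcount=3 -> KEEP
r=29=11101 popcount=4 -> skip
r=30=11110 popcount=4 -> skip
r=31=11111 popcount=5 -> skip
r=32=100000 popcount=1 -> skip
r=33=100001 popcount=2 -> skip
r=34=100010 popcount=2 -> skip
r=35=100011 popcount=3 -> KEEP
r=36=100100 popcount=2 -> skip
r=37=100101 popcount=3 -> KEEP
r=38=100110 popcount=3 -> KEEP
r=39=100111 popcount=4 -> skip
r=40=101000 popcount=2 -> skip
r=41=101001 popcount=3 -> KEEP
r=42=101010 popcount=3 -> KEEP
r=43=101011 popcount=4 -> skip
r=44=101100 popcount=3 -> KEEP
r=45=101101 popcount=4 -> skip
r=46=101110 popcount=4 -> skip
r=47=101111 popcount=5 -> skip
r=48=110000 popcount=2 -> skip
r=49=110001 popcount=3 -> KEEP
r=50=110010 popcount=3 -> KEEP
r=51=110011 popcount=4 -> skip
r=52=110100 popcount=3 -> KEEP
r=53=110101 popcount=4 -> skip
r=54=110110 popcount=4 -> skip
r=55=110111 popcount=5 -> skip
r=56=111000 popcount=3 -> KEEP
r=57=111001 popcount=4 -> skip
r=58=111010 popcount=4 -> skip
r=59=111011 popcount=5 -> skip
r=60=111100 popcount=4 -> skip
r=61=111101 popcount=5 -> skip
r=62=111110 popcount=5 -> skip
r=63=111111 popcount=6 -> skip
r=64=1000000 popcount=1 -> skip
r=65=1000001 popcount=2 -> skip
r=66=1000010 popcount=2 -> skip
Kept rows: 25 26 28 35 37 38 41 42 44 49 50 52 56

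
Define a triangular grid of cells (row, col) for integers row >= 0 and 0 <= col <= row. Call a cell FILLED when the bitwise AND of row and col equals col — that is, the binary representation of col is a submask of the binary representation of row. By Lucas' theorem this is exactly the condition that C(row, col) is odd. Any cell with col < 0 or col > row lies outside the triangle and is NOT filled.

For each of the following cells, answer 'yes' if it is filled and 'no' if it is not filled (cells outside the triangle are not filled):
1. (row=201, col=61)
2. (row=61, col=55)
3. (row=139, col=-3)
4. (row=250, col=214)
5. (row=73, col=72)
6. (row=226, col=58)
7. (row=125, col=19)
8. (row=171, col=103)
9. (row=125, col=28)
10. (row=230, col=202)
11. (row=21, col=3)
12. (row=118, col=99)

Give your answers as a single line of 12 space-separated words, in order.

Answer: no no no no yes no no no yes no no no

Derivation:
(201,61): row=0b11001001, col=0b111101, row AND col = 0b1001 = 9; 9 != 61 -> empty
(61,55): row=0b111101, col=0b110111, row AND col = 0b110101 = 53; 53 != 55 -> empty
(139,-3): col outside [0, 139] -> not filled
(250,214): row=0b11111010, col=0b11010110, row AND col = 0b11010010 = 210; 210 != 214 -> empty
(73,72): row=0b1001001, col=0b1001000, row AND col = 0b1001000 = 72; 72 == 72 -> filled
(226,58): row=0b11100010, col=0b111010, row AND col = 0b100010 = 34; 34 != 58 -> empty
(125,19): row=0b1111101, col=0b10011, row AND col = 0b10001 = 17; 17 != 19 -> empty
(171,103): row=0b10101011, col=0b1100111, row AND col = 0b100011 = 35; 35 != 103 -> empty
(125,28): row=0b1111101, col=0b11100, row AND col = 0b11100 = 28; 28 == 28 -> filled
(230,202): row=0b11100110, col=0b11001010, row AND col = 0b11000010 = 194; 194 != 202 -> empty
(21,3): row=0b10101, col=0b11, row AND col = 0b1 = 1; 1 != 3 -> empty
(118,99): row=0b1110110, col=0b1100011, row AND col = 0b1100010 = 98; 98 != 99 -> empty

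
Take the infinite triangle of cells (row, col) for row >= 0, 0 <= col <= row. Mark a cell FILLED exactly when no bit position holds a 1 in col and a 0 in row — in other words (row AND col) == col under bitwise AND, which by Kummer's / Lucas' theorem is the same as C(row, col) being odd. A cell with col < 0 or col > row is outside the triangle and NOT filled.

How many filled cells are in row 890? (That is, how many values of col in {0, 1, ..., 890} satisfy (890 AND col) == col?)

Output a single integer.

Answer: 128

Derivation:
890 in binary = 1101111010
popcount(890) = number of 1-bits in 1101111010 = 7
A col c satisfies (890 AND c) == c iff every set bit of c is also set in 890; each of the 7 set bits of 890 can independently be on or off in c.
count = 2^7 = 128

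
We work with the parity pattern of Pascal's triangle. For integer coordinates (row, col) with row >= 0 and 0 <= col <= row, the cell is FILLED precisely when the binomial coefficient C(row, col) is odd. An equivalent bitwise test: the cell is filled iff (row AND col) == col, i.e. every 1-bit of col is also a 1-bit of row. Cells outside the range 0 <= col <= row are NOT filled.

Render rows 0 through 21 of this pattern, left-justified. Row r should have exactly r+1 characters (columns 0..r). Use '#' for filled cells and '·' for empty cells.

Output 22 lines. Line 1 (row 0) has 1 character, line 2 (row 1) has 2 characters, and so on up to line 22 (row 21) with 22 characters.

Answer: #
##
#·#
####
#···#
##··##
#·#·#·#
########
#·······#
##······##
#·#·····#·#
####····####
#···#···#···#
##··##··##··##
#·#·#·#·#·#·#·#
################
#···············#
##··············##
#·#·············#·#
####············####
#···#···········#···#
##··##··········##··##

Derivation:
r0=0: #
r1=1: ##
r2=10: #·#
r3=11: ####
r4=100: #···#
r5=101: ##··##
r6=110: #·#·#·#
r7=111: ########
r8=1000: #·······#
r9=1001: ##······##
r10=1010: #·#·····#·#
r11=1011: ####····####
r12=1100: #···#···#···#
r13=1101: ##··##··##··##
r14=1110: #·#·#·#·#·#·#·#
r15=1111: ################
r16=10000: #···············#
r17=10001: ##··············##
r18=10010: #·#·············#·#
r19=10011: ####············####
r20=10100: #···#···········#···#
r21=10101: ##··##··········##··##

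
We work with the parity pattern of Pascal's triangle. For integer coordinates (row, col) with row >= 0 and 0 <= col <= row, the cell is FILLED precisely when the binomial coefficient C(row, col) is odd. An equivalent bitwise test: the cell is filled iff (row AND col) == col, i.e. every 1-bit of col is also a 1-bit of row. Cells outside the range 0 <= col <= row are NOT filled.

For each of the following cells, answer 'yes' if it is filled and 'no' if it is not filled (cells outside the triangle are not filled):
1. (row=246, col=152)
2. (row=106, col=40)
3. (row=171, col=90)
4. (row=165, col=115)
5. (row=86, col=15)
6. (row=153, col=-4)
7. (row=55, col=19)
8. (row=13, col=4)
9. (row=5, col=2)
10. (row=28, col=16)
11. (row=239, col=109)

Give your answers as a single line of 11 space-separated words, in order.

Answer: no yes no no no no yes yes no yes yes

Derivation:
(246,152): row=0b11110110, col=0b10011000, row AND col = 0b10010000 = 144; 144 != 152 -> empty
(106,40): row=0b1101010, col=0b101000, row AND col = 0b101000 = 40; 40 == 40 -> filled
(171,90): row=0b10101011, col=0b1011010, row AND col = 0b1010 = 10; 10 != 90 -> empty
(165,115): row=0b10100101, col=0b1110011, row AND col = 0b100001 = 33; 33 != 115 -> empty
(86,15): row=0b1010110, col=0b1111, row AND col = 0b110 = 6; 6 != 15 -> empty
(153,-4): col outside [0, 153] -> not filled
(55,19): row=0b110111, col=0b10011, row AND col = 0b10011 = 19; 19 == 19 -> filled
(13,4): row=0b1101, col=0b100, row AND col = 0b100 = 4; 4 == 4 -> filled
(5,2): row=0b101, col=0b10, row AND col = 0b0 = 0; 0 != 2 -> empty
(28,16): row=0b11100, col=0b10000, row AND col = 0b10000 = 16; 16 == 16 -> filled
(239,109): row=0b11101111, col=0b1101101, row AND col = 0b1101101 = 109; 109 == 109 -> filled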